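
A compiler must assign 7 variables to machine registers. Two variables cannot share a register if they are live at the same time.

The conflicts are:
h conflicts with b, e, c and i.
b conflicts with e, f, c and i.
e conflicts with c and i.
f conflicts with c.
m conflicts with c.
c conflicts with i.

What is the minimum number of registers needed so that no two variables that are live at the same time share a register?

h, b, e, c, i pairwise conflict, so at least 5 registers are needed.
A valid assignment using 5 registers: h=5, b=2, e=4, f=3, m=2, c=1, i=3. No two conflicting variables share a register.

5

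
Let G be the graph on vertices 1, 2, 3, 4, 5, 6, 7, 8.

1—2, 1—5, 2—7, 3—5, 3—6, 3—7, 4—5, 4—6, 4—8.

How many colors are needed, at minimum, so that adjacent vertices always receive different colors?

3

The cycle 3-7-2-1-5-3 has odd length 5, so it cannot be 2-colored; at least 3 colors are needed.
3 colors suffice: color a → {2, 3, 4}; color b → {5, 6, 7, 8}; color c → {1}. No two adjacent vertices share a color.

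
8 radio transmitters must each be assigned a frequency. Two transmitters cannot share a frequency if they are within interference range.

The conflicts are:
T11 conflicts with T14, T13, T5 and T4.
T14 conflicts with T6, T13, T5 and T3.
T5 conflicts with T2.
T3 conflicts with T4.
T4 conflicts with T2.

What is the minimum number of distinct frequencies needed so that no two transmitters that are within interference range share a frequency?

3

T11, T14, T13 all conflict with each other, so at least 3 frequencies are needed.
3 frequencies suffice: T11=2, T14=1, T6=2, T13=3, T5=3, T3=2, T4=1, T2=2. No two conflicting transmitters share a frequency.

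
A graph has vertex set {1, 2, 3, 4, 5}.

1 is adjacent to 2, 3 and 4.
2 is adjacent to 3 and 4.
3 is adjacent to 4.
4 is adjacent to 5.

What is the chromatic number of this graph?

4

1, 2, 3, 4 are pairwise adjacent (a clique of size 4), so at least 4 colors are needed.
4 colors suffice: color red → {4}; color blue → {1, 5}; color green → {3}; color yellow → {2}. Each edge has distinct colors on its endpoints.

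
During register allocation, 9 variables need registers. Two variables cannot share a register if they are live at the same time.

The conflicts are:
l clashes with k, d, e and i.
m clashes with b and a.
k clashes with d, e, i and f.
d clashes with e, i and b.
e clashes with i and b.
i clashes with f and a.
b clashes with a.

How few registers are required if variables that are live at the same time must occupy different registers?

5

l, k, d, e, i all conflict with each other, so at least 5 registers are needed.
5 registers suffice: register 1 → {i, b}; register 2 → {d, f, a}; register 3 → {m, k}; register 4 → {e}; register 5 → {l}. No two conflicting variables share a register.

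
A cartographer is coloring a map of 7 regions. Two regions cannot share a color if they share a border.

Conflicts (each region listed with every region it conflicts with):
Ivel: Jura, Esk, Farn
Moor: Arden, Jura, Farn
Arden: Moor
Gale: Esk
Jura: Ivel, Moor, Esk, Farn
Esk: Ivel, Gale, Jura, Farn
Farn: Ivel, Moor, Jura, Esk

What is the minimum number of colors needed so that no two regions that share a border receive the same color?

4

Ivel, Jura, Esk, Farn all conflict with each other, so at least 4 colors are needed.
One proper 4-coloring: Ivel=4, Moor=1, Arden=2, Gale=2, Jura=2, Esk=1, Farn=3. Each listed conflict is separated.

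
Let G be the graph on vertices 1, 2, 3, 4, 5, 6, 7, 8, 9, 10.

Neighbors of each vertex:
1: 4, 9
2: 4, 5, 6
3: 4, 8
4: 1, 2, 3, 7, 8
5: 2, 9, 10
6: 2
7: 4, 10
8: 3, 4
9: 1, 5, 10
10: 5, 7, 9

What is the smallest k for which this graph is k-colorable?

3, 4, 8 are mutually adjacent, so at least 3 colors are needed.
One proper 3-coloring: 1=blue, 2=blue, 3=green, 4=red, 5=green, 6=red, 7=green, 8=blue, 9=red, 10=blue. No two adjacent vertices share a color.

3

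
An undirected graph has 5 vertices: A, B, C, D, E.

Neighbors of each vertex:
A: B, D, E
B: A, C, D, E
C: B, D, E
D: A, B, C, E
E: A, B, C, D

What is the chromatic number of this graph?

B, C, D, E are pairwise adjacent (a clique of size 4), so at least 4 colors are needed.
4 colors suffice: A=4, B=1, C=4, D=2, E=3. No two adjacent vertices share a color.

4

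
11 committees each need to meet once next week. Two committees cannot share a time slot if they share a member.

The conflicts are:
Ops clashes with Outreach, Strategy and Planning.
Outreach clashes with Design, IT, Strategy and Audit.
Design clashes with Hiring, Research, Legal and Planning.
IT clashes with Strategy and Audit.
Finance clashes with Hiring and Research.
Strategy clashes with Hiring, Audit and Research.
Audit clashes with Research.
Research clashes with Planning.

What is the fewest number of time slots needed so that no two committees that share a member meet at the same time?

4

Outreach, IT, Strategy, Audit all conflict with each other, so at least 4 time slots are needed.
4 time slots suffice: time slot 1 → {Design, Finance, Strategy}; time slot 2 → {Outreach, Hiring, Research, Legal}; time slot 3 → {Audit, Planning}; time slot 4 → {Ops, IT}. No two conflicting committees share a time slot.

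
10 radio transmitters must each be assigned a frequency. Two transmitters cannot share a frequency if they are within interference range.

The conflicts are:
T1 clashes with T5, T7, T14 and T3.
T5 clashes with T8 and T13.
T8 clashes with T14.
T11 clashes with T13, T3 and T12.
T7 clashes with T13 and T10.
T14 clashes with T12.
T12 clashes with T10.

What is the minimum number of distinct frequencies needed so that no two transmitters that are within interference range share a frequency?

3

The cycle T10-T7-T1-T14-T12-T10 has odd length 5, so it cannot be 2-colored; at least 3 frequencies are needed.
3 frequencies suffice: T1=1, T5=2, T8=1, T11=2, T7=2, T14=2, T13=1, T3=3, T12=1, T10=3. Every pair that conflicts lands in different frequencies.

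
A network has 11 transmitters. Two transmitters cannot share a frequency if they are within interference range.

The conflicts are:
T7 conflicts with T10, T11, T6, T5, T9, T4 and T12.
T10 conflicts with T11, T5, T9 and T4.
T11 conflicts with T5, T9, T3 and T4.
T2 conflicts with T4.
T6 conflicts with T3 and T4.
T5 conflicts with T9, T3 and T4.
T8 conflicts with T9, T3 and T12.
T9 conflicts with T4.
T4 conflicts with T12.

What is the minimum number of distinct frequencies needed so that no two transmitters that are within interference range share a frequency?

T7, T10, T11, T5, T9, T4 pairwise conflict, so at least 6 frequencies are needed.
6 frequencies suffice: frequency 1 → {T3, T4}; frequency 2 → {T7, T2, T8}; frequency 3 → {T11, T6, T12}; frequency 4 → {T5}; frequency 5 → {T9}; frequency 6 → {T10}. Each listed conflict is separated.

6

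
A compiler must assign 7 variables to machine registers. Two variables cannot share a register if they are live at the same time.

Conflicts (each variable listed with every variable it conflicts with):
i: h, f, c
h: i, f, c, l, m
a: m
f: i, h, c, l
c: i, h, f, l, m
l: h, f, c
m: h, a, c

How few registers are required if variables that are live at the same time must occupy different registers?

i, h, f, c pairwise conflict, so at least 4 registers are needed.
4 registers suffice: register 1 → {a, c}; register 2 → {h}; register 3 → {f, m}; register 4 → {i, l}. No two conflicting variables share a register.

4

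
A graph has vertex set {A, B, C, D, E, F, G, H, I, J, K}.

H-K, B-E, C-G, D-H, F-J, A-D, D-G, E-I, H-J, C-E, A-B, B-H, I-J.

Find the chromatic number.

3

The cycle E-I-J-H-B-E has odd length 5, so it cannot be 2-colored; at least 3 colors are needed.
3 colors suffice: A=1, B=2, C=2, D=2, E=1, F=1, G=1, H=1, I=3, J=2, K=2. Every edge joins two different colors.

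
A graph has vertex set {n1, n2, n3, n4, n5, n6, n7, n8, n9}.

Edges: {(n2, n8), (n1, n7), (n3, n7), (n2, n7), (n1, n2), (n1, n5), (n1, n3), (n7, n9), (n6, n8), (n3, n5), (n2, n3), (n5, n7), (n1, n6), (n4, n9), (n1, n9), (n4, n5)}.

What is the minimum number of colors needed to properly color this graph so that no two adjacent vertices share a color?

n1, n2, n3, n7 are pairwise adjacent (a clique of size 4), so at least 4 colors are needed.
One proper 4-coloring: n1=1, n2=3, n3=4, n4=1, n5=3, n6=2, n7=2, n8=1, n9=3. Each edge has distinct colors on its endpoints.

4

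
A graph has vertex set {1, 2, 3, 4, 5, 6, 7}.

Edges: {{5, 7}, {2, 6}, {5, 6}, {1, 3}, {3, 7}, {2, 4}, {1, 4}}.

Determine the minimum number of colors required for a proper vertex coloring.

3

The cycle 6-2-4-1-3-7-5-6 has odd length 7, so it cannot be 2-colored; at least 3 colors are needed.
One proper 3-coloring: 1=a, 2=a, 3=b, 4=b, 5=a, 6=b, 7=c. No two adjacent vertices share a color.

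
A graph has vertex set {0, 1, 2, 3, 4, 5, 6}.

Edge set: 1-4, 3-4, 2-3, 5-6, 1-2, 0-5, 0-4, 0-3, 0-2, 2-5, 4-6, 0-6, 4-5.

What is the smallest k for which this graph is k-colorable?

0, 4, 5, 6 form a clique, so at least 4 colors are needed.
4 colors suffice: color a → {2, 4}; color b → {0, 1}; color c → {3, 5}; color d → {6}. Each edge has distinct colors on its endpoints.

4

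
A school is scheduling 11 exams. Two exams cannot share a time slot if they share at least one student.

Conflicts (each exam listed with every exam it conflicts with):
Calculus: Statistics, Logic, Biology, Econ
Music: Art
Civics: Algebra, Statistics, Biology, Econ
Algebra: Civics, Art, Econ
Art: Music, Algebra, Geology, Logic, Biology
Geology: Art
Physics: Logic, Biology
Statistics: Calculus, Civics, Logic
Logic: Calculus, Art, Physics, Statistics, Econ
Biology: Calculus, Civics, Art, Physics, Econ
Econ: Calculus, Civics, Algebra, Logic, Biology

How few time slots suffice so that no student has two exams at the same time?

3

Calculus, Statistics, Logic are mutually in conflict, so at least 3 time slots are needed.
3 time slots suffice: Calculus=3, Music=1, Civics=3, Algebra=1, Art=2, Geology=1, Physics=2, Statistics=2, Logic=1, Biology=1, Econ=2. No two conflicting exams share a time slot.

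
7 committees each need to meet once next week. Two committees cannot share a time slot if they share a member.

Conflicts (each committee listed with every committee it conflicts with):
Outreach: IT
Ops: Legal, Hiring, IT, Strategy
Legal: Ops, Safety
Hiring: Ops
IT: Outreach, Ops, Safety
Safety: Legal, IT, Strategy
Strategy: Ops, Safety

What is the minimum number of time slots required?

2

Ops and Hiring conflict, so at least 2 time slots are needed.
2 time slots suffice: time slot 1 → {Outreach, Ops, Safety}; time slot 2 → {Legal, Hiring, IT, Strategy}. Each listed conflict is separated.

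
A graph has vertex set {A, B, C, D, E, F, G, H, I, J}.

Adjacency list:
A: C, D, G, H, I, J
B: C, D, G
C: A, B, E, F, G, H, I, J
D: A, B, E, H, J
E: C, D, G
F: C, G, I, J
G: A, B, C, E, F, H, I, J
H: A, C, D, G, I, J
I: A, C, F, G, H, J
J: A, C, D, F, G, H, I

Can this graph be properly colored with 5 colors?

A, C, G, H, I, J are mutually adjacent (a clique of size 6), so at least 6 colors are needed.
So 5 colors are not enough.

No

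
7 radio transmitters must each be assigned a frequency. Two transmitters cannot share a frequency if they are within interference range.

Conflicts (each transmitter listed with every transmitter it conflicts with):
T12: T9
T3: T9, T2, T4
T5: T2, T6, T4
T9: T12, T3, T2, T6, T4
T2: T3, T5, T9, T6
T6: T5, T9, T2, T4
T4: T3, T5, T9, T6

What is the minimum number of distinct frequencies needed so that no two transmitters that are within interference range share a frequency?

3

T5, T6, T4 all conflict with each other, so at least 3 frequencies are needed.
3 frequencies suffice: T12=2, T3=3, T5=1, T9=1, T2=2, T6=3, T4=2. Every pair that conflicts lands in different frequencies.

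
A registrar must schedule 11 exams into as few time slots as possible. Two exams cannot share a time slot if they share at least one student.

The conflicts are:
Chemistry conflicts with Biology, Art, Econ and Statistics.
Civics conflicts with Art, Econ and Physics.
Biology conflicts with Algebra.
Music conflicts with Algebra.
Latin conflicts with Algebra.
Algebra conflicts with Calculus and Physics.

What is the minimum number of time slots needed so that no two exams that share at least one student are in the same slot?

Algebra and Calculus conflict, so at least 2 time slots are needed.
2 time slots suffice: time slot 1 → {Chemistry, Civics, Algebra}; time slot 2 → {Biology, Music, Latin, Art, Calculus, Econ, Physics, Statistics}. Every pair that conflicts lands in different time slots.

2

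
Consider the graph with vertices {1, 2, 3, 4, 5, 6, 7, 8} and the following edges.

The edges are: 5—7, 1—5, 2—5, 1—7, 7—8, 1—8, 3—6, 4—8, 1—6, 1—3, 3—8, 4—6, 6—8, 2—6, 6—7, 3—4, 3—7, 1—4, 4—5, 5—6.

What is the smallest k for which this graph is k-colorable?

5

1, 3, 6, 7, 8 are pairwise adjacent (a clique of size 5), so at least 5 colors are needed.
5 colors suffice: color a → {6}; color b → {1, 2}; color c → {4, 7}; color d → {3, 5}; color e → {8}. Every edge joins two different colors.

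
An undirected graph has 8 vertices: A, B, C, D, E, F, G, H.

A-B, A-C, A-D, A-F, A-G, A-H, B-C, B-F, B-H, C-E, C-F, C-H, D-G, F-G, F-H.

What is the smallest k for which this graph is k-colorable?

A, B, C, F, H are pairwise adjacent (a clique of size 5), so at least 5 colors are needed.
One proper 5-coloring: A=1, B=4, C=3, D=2, E=1, F=2, G=3, H=5. Each edge has distinct colors on its endpoints.

5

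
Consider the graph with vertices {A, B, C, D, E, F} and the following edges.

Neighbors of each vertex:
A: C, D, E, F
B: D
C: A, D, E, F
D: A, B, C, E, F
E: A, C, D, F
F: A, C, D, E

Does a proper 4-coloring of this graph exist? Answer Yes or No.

No

A, C, D, E, F are mutually adjacent (a clique of size 5), so at least 5 colors are needed.
So 4 colors are not enough.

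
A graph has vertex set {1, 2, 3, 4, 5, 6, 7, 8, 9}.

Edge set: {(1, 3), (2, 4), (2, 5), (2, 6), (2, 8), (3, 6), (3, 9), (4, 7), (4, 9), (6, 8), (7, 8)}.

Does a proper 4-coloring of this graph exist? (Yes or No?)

The chromatic number is 3. 2, 6, 8 form a triangle, so at least 3 colors are needed.
3 colors suffice: color red → {2, 3, 7}; color blue → {1, 4, 5, 8}; color green → {6, 9}.
Since 4 ≥ 3, a proper 4-coloring certainly exists.

Yes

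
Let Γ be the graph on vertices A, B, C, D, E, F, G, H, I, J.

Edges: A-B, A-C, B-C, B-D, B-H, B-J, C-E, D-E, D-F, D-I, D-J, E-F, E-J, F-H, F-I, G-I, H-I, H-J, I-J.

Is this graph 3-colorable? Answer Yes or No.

Yes

The chromatic number is 3. B, D, J are mutually adjacent, so at least 3 colors are needed.
One proper 3-coloring: A=3, B=1, C=2, D=3, E=1, F=2, G=2, H=3, I=1, J=2.
That is already a proper 3-coloring.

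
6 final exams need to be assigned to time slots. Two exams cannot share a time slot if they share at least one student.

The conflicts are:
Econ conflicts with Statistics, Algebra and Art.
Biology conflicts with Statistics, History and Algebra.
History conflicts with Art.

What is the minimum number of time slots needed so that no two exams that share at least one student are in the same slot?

3

The cycle Art-Econ-Algebra-Biology-History-Art has odd length 5, so it cannot be 2-colored; at least 3 time slots are needed.
3 time slots suffice: Econ=1, Biology=1, Statistics=2, History=3, Algebra=2, Art=2. Every pair that conflicts lands in different time slots.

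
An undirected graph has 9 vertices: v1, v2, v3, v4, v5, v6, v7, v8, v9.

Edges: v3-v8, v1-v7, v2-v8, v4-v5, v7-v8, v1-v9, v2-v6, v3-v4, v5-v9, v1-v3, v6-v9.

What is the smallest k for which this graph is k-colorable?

The cycle v4-v5-v9-v1-v3-v4 has odd length 5, so it cannot be 2-colored; at least 3 colors are needed.
3 colors suffice: v1=red, v2=blue, v3=blue, v4=green, v5=red, v6=red, v7=blue, v8=red, v9=blue. Every edge joins two different colors.

3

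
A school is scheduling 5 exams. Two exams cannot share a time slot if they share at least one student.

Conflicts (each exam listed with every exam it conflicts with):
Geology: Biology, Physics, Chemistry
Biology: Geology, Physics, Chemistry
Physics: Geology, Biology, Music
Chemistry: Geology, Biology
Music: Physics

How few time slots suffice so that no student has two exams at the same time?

Geology, Biology, Chemistry are mutually in conflict, so at least 3 time slots are needed.
3 time slots suffice: time slot 1 → {Biology, Music}; time slot 2 → {Geology}; time slot 3 → {Physics, Chemistry}. Each listed conflict is separated.

3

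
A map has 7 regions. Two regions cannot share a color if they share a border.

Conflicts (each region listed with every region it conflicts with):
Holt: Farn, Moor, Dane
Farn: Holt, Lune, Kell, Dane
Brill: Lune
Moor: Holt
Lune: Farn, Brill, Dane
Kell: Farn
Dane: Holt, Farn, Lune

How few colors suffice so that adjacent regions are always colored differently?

3

Holt, Farn, Dane are mutually in conflict, so at least 3 colors are needed.
3 colors suffice: color 1 → {Farn, Brill, Moor}; color 2 → {Kell, Dane}; color 3 → {Holt, Lune}. Every pair that conflicts lands in different colors.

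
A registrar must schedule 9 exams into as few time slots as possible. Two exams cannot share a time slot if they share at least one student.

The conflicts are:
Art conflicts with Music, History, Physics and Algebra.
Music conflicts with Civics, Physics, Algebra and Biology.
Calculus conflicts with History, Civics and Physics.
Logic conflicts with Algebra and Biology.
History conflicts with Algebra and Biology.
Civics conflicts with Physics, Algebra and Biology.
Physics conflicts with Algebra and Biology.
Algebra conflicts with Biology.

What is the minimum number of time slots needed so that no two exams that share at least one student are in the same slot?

Music, Civics, Physics, Algebra, Biology all conflict with each other, so at least 5 time slots are needed.
5 time slots suffice: time slot 1 → {Calculus, Algebra}; time slot 2 → {Art, Biology}; time slot 3 → {Logic, History, Physics}; time slot 4 → {Music}; time slot 5 → {Civics}. Every pair that conflicts lands in different time slots.

5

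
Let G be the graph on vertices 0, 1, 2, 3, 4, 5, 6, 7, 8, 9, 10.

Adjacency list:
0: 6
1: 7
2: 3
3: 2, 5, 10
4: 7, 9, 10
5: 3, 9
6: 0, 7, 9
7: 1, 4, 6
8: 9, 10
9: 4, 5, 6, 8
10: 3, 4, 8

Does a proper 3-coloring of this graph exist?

Yes

The chromatic number is 3. The cycle 10-3-5-9-8-10 has odd length 5, so it cannot be 2-colored; at least 3 colors are needed.
A valid assignment using 3 colors: 0=a, 1=b, 2=b, 3=a, 4=b, 5=b, 6=b, 7=a, 8=b, 9=a, 10=c.
That is already a proper 3-coloring.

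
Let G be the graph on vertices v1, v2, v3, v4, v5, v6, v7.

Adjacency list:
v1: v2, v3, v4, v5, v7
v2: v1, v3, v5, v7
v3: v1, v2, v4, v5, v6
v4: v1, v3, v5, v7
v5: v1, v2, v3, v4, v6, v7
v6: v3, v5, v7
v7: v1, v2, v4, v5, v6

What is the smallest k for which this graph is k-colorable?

v1, v2, v3, v5 are pairwise adjacent (a clique of size 4), so at least 4 colors are needed.
A valid assignment using 4 colors: v1=3, v2=4, v3=2, v4=4, v5=1, v6=3, v7=2. Each edge has distinct colors on its endpoints.

4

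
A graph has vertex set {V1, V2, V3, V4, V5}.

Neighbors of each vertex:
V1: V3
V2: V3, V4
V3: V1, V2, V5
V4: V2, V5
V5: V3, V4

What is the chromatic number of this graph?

2

V3 and V5 are adjacent, so at least 2 colors are needed.
2 colors suffice: color R → {V3, V4}; color B → {V1, V2, V5}. Every edge joins two different colors.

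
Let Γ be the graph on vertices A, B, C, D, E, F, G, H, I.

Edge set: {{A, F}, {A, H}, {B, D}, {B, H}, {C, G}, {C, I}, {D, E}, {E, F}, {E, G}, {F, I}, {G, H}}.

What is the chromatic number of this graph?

3

The cycle D-B-H-G-E-D has odd length 5, so it cannot be 2-colored; at least 3 colors are needed.
3 colors suffice: A=3, B=3, C=3, D=2, E=1, F=2, G=2, H=1, I=1. No two adjacent vertices share a color.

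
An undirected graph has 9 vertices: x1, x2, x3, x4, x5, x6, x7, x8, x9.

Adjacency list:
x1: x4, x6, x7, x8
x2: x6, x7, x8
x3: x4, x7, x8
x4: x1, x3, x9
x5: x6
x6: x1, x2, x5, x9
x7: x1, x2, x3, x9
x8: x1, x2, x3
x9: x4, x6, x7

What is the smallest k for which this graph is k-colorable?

2

x3 and x4 are adjacent, so at least 2 colors are needed.
2 colors suffice: color 1 → {x4, x6, x7, x8}; color 2 → {x1, x2, x3, x5, x9}. Each edge has distinct colors on its endpoints.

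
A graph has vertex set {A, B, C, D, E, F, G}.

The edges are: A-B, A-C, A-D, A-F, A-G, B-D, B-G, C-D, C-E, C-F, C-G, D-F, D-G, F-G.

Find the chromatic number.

A, C, D, F, G are mutually adjacent (a clique of size 5), so at least 5 colors are needed.
5 colors suffice: A=2, B=4, C=4, D=3, E=1, F=5, G=1. Every edge joins two different colors.

5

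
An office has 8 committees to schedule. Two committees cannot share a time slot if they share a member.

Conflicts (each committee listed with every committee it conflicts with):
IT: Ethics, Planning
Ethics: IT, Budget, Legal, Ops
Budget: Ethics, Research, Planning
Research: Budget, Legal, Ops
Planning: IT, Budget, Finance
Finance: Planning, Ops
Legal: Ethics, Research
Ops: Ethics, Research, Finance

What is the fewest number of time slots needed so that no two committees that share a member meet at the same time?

The cycle Finance-Planning-IT-Ethics-Ops-Finance has odd length 5, so it cannot be 2-colored; at least 3 time slots are needed.
3 time slots suffice: time slot 1 → {Ethics, Research, Planning}; time slot 2 → {IT, Budget, Legal, Ops}; time slot 3 → {Finance}. Each listed conflict is separated.

3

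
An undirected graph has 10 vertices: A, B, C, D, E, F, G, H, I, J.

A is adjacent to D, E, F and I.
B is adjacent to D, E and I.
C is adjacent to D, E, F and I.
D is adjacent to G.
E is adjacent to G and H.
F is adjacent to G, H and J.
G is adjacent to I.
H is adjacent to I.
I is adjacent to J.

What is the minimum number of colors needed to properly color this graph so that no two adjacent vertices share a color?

2

F and H are adjacent, so at least 2 colors are needed.
2 colors suffice: color red → {D, E, F, I}; color blue → {A, B, C, G, H, J}. Every edge joins two different colors.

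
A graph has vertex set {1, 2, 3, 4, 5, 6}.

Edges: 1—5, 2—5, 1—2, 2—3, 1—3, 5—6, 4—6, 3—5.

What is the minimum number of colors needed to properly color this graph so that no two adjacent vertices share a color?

4

1, 2, 3, 5 are mutually adjacent (a clique of size 4), so at least 4 colors are needed.
One proper 4-coloring: 1=green, 2=blue, 3=yellow, 4=red, 5=red, 6=blue. No two adjacent vertices share a color.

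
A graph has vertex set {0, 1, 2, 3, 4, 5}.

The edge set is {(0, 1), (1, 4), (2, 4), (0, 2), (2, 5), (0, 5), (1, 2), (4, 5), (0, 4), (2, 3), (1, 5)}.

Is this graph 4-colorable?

No

0, 1, 2, 4, 5 are pairwise adjacent (a clique of size 5), so at least 5 colors are needed.
So 4 colors are not enough.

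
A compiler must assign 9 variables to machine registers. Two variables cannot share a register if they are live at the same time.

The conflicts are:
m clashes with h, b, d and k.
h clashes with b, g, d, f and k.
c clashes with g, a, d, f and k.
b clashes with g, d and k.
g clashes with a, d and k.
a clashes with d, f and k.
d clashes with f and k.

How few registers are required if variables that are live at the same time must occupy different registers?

5

c, g, a, d, k pairwise conflict, so at least 5 registers are needed.
5 registers suffice: register 1 → {d}; register 2 → {f, k}; register 3 → {m, g}; register 4 → {h, a}; register 5 → {c, b}. Each listed conflict is separated.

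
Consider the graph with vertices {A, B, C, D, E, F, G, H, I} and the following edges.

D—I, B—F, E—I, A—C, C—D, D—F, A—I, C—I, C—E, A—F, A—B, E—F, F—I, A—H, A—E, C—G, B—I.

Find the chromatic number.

4

A, C, E, I are pairwise adjacent (a clique of size 4), so at least 4 colors are needed.
One proper 4-coloring: A=2, B=4, C=3, D=2, E=4, F=3, G=1, H=1, I=1. Every edge joins two different colors.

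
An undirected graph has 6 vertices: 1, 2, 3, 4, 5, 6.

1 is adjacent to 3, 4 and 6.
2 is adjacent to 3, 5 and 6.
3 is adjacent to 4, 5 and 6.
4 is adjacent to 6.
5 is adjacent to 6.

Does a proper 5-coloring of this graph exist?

The chromatic number is 4. 2, 3, 5, 6 are pairwise adjacent (a clique of size 4), so at least 4 colors are needed.
One proper 4-coloring: 1=c, 2=c, 3=a, 4=d, 5=d, 6=b.
Since 5 ≥ 4, a proper 5-coloring certainly exists.

Yes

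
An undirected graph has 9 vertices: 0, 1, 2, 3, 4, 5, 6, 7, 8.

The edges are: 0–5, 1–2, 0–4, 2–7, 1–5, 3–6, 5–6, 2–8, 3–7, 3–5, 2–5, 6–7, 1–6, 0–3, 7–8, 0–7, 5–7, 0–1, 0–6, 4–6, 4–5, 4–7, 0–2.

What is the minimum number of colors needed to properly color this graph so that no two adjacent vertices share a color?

0, 4, 5, 6, 7 are mutually adjacent (a clique of size 5), so at least 5 colors are needed.
5 colors suffice: 0=a, 1=c, 2=d, 3=e, 4=e, 5=b, 6=d, 7=c, 8=a. Each edge has distinct colors on its endpoints.

5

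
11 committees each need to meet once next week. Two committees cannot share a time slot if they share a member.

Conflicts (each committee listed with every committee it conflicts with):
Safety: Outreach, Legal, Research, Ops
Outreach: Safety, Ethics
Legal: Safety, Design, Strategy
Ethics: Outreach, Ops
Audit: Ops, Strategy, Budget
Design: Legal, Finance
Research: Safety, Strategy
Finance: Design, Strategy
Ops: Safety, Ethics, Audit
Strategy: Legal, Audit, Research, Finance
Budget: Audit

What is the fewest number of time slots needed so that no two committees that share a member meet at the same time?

3

The cycle Strategy-Legal-Safety-Ops-Audit-Strategy has odd length 5, so it cannot be 2-colored; at least 3 time slots are needed.
A valid assignment using 3 time slots: Safety=1, Outreach=2, Legal=2, Ethics=1, Audit=2, Design=1, Research=2, Finance=2, Ops=3, Strategy=1, Budget=1. Each listed conflict is separated.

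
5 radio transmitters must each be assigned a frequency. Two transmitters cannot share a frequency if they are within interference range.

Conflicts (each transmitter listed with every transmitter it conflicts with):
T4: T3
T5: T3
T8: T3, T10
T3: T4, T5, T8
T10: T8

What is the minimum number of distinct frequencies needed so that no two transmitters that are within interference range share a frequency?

T4 and T3 conflict, so at least 2 frequencies are needed.
2 frequencies suffice: frequency 1 → {T3, T10}; frequency 2 → {T4, T5, T8}. No two conflicting transmitters share a frequency.

2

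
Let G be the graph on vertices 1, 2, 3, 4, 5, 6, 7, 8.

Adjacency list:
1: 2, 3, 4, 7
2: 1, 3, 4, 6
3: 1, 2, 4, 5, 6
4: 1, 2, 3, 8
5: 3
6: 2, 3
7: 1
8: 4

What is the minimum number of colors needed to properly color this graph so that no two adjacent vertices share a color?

1, 2, 3, 4 are mutually adjacent (a clique of size 4), so at least 4 colors are needed.
4 colors suffice: color a → {3, 7, 8}; color b → {2, 5}; color c → {1, 6}; color d → {4}. No two adjacent vertices share a color.

4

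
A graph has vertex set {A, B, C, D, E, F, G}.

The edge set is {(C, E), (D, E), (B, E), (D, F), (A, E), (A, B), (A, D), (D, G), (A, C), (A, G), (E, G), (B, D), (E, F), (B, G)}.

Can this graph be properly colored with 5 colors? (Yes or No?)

Yes

The chromatic number is 5. A, B, D, E, G form a clique, so at least 5 colors are needed.
5 colors suffice: A=2, B=5, C=3, D=3, E=1, F=2, G=4.
That is already a proper 5-coloring.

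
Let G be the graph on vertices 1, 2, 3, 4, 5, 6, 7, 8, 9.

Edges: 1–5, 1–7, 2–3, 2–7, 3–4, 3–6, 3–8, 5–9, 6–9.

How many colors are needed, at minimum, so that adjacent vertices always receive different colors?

The cycle 1-7-2-3-6-9-5-1 has odd length 7, so it cannot be 2-colored; at least 3 colors are needed.
3 colors suffice: color a → {3, 5, 7}; color b → {1, 2, 4, 6, 8}; color c → {9}. No two adjacent vertices share a color.

3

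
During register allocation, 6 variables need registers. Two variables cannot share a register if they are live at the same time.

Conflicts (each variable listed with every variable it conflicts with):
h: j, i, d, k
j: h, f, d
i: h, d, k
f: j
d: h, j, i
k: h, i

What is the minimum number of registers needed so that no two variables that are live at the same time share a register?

3

h, j, d are mutually in conflict, so at least 3 registers are needed.
3 registers suffice: h=1, j=2, i=2, f=1, d=3, k=3. Each listed conflict is separated.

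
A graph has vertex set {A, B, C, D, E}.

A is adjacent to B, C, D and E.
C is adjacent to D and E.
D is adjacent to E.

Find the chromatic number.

A, C, D, E form a clique, so at least 4 colors are needed.
4 colors suffice: color 1 → {A}; color 2 → {B, D}; color 3 → {E}; color 4 → {C}. Each edge has distinct colors on its endpoints.

4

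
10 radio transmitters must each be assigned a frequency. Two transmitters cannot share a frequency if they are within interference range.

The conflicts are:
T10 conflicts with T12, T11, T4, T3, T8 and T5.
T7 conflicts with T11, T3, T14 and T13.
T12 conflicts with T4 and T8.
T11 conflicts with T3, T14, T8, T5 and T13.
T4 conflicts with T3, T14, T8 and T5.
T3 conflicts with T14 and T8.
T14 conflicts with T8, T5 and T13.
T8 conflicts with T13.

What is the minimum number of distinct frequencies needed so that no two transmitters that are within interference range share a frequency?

T4, T3, T14, T8 are mutually in conflict, so at least 4 frequencies are needed.
4 frequencies suffice: frequency 1 → {T10, T14}; frequency 2 → {T11, T4}; frequency 3 → {T7, T8, T5}; frequency 4 → {T12, T3, T13}. No two conflicting transmitters share a frequency.

4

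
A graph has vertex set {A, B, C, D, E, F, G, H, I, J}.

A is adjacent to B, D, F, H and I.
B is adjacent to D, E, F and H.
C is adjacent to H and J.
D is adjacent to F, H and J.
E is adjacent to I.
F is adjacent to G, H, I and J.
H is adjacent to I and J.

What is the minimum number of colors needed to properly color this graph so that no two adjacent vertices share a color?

5

A, B, D, F, H are mutually adjacent (a clique of size 5), so at least 5 colors are needed.
5 colors suffice: color 1 → {C, E, F}; color 2 → {G, H}; color 3 → {B, I, J}; color 4 → {A}; color 5 → {D}. Each edge has distinct colors on its endpoints.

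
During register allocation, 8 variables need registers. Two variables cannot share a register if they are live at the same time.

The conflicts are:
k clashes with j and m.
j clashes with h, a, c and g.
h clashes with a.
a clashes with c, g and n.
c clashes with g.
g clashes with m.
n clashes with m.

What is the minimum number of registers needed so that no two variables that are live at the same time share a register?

4

j, a, c, g all conflict with each other, so at least 4 registers are needed.
4 registers suffice: register 1 → {a, m}; register 2 → {j, n}; register 3 → {k, h, g}; register 4 → {c}. Every pair that conflicts lands in different registers.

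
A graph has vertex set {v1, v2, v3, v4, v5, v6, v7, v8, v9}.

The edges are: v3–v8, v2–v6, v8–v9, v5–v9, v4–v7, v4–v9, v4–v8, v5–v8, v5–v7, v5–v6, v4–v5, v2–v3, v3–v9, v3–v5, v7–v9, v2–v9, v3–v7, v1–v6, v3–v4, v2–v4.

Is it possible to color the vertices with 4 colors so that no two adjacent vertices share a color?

v3, v4, v5, v7, v9 are pairwise adjacent (a clique of size 5), so at least 5 colors are needed.
So 4 colors are not enough.

No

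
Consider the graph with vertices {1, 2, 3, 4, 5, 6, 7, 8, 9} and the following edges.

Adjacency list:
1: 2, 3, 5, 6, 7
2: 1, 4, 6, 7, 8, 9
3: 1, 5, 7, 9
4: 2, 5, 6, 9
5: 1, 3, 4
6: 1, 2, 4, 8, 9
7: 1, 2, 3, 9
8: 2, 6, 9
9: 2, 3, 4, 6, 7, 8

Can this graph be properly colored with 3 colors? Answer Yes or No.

No

2, 4, 6, 9 are pairwise adjacent (a clique of size 4), so at least 4 colors are needed.
So 3 colors are not enough.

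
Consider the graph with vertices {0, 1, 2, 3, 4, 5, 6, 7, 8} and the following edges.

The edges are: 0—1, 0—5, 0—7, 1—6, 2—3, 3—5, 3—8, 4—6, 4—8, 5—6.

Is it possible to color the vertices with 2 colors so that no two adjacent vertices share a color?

The cycle 8-3-5-6-4-8 has odd length 5, so it cannot be 2-colored; at least 3 colors are needed.
So 2 colors are not enough.

No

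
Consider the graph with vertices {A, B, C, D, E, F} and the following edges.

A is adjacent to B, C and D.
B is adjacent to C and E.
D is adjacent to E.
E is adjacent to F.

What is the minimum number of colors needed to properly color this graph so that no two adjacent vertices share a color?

3

A, B, C form a triangle, so at least 3 colors are needed.
3 colors suffice: color 1 → {A, E}; color 2 → {B, D, F}; color 3 → {C}. No two adjacent vertices share a color.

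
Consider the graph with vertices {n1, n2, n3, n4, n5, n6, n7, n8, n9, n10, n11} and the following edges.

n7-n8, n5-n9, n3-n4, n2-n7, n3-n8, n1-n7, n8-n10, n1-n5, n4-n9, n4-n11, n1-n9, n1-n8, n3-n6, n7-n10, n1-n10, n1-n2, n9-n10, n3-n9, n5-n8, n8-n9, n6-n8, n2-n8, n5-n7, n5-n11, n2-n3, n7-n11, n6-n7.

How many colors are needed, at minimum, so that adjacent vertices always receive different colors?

n1, n5, n7, n8 are pairwise adjacent (a clique of size 4), so at least 4 colors are needed.
4 colors suffice: color 1 → {n4, n8}; color 2 → {n7, n9}; color 3 → {n1, n3, n11}; color 4 → {n2, n5, n6, n10}. Every edge joins two different colors.

4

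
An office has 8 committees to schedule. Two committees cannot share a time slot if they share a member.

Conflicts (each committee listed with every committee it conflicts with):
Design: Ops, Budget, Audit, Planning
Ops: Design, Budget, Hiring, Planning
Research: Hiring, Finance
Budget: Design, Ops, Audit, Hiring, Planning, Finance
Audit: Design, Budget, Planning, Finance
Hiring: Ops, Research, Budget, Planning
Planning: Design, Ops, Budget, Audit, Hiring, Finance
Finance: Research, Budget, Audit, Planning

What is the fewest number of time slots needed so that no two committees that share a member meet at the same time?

Ops, Budget, Hiring, Planning pairwise conflict, so at least 4 time slots are needed.
4 time slots suffice: time slot 1 → {Research, Planning}; time slot 2 → {Budget}; time slot 3 → {Ops, Audit}; time slot 4 → {Design, Hiring, Finance}. Each listed conflict is separated.

4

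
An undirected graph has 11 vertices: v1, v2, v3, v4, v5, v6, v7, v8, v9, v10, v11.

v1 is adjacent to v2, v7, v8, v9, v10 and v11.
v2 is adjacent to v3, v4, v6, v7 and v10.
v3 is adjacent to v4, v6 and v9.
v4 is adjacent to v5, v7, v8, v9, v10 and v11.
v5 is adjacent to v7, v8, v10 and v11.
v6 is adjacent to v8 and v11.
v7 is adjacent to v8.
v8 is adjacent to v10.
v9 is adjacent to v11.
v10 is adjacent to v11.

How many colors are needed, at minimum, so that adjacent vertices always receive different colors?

v4, v5, v10, v11 are mutually adjacent (a clique of size 4), so at least 4 colors are needed.
4 colors suffice: color R → {v1, v4, v6}; color B → {v2, v8, v11}; color G → {v7, v9, v10}; color Y → {v3, v5}. Every edge joins two different colors.

4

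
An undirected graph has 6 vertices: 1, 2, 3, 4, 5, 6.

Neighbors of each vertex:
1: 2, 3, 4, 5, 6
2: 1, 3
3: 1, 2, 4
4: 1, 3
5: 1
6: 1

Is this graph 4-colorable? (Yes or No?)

Yes

The chromatic number is 3. 1, 2, 3 are pairwise adjacent, so at least 3 colors are needed.
3 colors suffice: color a → {1}; color b → {3, 5, 6}; color c → {2, 4}.
Since 4 ≥ 3, a proper 4-coloring certainly exists.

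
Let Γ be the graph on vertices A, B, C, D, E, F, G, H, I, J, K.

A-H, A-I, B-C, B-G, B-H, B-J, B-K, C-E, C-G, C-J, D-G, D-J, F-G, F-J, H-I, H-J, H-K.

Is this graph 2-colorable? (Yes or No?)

No

B, C, G are mutually adjacent, so at least 3 colors are needed.
So 2 colors are not enough.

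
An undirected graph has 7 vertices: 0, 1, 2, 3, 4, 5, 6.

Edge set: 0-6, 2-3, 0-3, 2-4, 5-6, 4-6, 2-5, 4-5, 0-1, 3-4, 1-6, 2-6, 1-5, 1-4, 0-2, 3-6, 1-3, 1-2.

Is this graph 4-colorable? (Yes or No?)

0, 1, 2, 3, 6 form a clique, so at least 5 colors are needed.
So 4 colors are not enough.

No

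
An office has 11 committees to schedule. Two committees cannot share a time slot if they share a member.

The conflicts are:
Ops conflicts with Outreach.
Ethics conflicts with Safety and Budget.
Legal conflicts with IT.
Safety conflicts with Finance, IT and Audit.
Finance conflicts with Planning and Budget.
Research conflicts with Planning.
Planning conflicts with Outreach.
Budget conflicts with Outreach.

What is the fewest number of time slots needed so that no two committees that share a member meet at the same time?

2

Budget and Outreach conflict, so at least 2 time slots are needed.
A valid assignment using 2 time slots: Ops=1, Ethics=2, Legal=1, Safety=1, Finance=2, Research=2, Planning=1, IT=2, Audit=2, Budget=1, Outreach=2. Every pair that conflicts lands in different time slots.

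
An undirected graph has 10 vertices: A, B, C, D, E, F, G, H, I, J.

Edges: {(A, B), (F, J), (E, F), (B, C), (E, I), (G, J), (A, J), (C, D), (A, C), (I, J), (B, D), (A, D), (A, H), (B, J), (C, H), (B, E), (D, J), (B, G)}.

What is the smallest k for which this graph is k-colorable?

4

A, B, C, D form a clique, so at least 4 colors are needed.
4 colors suffice: A=3, B=1, C=2, D=4, E=2, F=1, G=3, H=1, I=1, J=2. Every edge joins two different colors.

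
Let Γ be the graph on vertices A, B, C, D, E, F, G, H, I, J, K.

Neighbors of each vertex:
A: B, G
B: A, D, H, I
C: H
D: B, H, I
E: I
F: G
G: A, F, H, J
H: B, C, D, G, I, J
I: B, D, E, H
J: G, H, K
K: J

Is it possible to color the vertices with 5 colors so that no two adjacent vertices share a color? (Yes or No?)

The chromatic number is 4. B, D, H, I are pairwise adjacent (a clique of size 4), so at least 4 colors are needed.
One proper 4-coloring: A=1, B=3, C=2, D=4, E=1, F=1, G=2, H=1, I=2, J=3, K=1.
Since 5 ≥ 4, a proper 5-coloring certainly exists.

Yes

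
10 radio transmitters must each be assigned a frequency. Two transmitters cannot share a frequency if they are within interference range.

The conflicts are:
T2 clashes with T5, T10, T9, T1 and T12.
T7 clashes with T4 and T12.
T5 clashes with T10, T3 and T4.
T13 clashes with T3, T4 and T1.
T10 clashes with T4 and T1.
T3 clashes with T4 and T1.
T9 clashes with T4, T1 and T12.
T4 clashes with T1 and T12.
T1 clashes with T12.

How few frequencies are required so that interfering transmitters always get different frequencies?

4

T13, T3, T4, T1 are mutually in conflict, so at least 4 frequencies are needed.
4 frequencies suffice: T2=1, T7=2, T5=2, T13=4, T10=3, T3=3, T9=4, T4=1, T1=2, T12=3. Every pair that conflicts lands in different frequencies.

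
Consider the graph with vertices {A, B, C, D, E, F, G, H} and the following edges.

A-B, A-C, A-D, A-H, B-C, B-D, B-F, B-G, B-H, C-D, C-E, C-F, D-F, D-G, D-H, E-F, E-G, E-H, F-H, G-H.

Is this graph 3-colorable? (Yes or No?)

B, C, D, F are pairwise adjacent (a clique of size 4), so at least 4 colors are needed.
So 3 colors are not enough.

No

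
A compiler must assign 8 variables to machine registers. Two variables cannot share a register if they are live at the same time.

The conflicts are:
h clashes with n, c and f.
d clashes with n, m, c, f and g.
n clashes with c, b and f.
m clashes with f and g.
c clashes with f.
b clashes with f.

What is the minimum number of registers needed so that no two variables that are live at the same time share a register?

4

h, n, c, f all conflict with each other, so at least 4 registers are needed.
A valid assignment using 4 registers: h=2, d=2, n=3, m=3, c=4, b=2, f=1, g=1. Every pair that conflicts lands in different registers.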